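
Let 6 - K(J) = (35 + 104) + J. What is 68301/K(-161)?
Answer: 68301/28 ≈ 2439.3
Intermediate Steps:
K(J) = -133 - J (K(J) = 6 - ((35 + 104) + J) = 6 - (139 + J) = 6 + (-139 - J) = -133 - J)
68301/K(-161) = 68301/(-133 - 1*(-161)) = 68301/(-133 + 161) = 68301/28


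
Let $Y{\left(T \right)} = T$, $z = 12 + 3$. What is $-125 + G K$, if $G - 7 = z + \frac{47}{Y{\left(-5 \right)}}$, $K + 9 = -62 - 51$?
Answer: $- \frac{8311}{5} \approx -1662.2$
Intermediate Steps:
$z = 15$
$K = -122$ ($K = -9 - 113 = -122$)
$G = \frac{63}{5}$ ($G = 7 + \left(15 + \frac{47}{-5}\right) = 7 + \left(15 + 47 \left(- \frac{1}{5}\right)\right) = 7 + \left(15 - \frac{47}{5}\right) = 7 + \frac{28}{5} = \frac{63}{5} \approx 12.6$)
$-125 + G K = -125 + \frac{63}{5} \left(-122\right) = -125 - \frac{7686}{5} = - \frac{8311}{5}$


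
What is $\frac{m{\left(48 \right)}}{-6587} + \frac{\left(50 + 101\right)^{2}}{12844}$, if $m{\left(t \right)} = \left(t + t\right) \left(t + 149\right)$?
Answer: $- \frac{92715541}{84603428} \approx -1.0959$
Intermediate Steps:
$m{\left(t \right)} = 2 t \left(149 + t\right)$
$\frac{m{\left(48 \right)}}{-6587} + \frac{\left(50 + 101\right)^{2}}{12844} = \frac{2 \cdot 48 \left(149 + 48\right)}{-6587} + \frac{\left(50 + 101\right)^{2}}{12844} = 2 \cdot 48 \cdot 197 \left(- \frac{1}{6587}\right) + 151^{2} \cdot \frac{1}{12844} = 18912 \left(- \frac{1}{6587}\right) + 22801 \cdot \frac{1}{12844} = - \frac{18912}{6587} + \frac{22801}{12844} = - \frac{92715541}{84603428}$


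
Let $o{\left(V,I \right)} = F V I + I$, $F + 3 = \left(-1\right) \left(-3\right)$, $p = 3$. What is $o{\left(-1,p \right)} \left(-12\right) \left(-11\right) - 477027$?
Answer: $-476631$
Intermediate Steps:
$F = 0$ ($F = -3 - -3 = -3 + 3 = 0$)
$o{\left(V,I \right)} = I$ ($o{\left(V,I \right)} = 0 V I + I = 0 I + I = 0 + I = I$)
$o{\left(-1,p \right)} \left(-12\right) \left(-11\right) - 477027 = 3 \left(-12\right) \left(-11\right) - 477027 = \left(-36\right) \left(-11\right) - 477027 = 396 - 477027 = -476631$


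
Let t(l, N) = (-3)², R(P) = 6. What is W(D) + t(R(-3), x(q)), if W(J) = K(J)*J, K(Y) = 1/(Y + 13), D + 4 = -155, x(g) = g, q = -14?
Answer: 1473/146 ≈ 10.089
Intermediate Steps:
D = -159 (D = -4 - 155 = -159)
K(Y) = 1/(13 + Y)
t(l, N) = 9
W(J) = J/(13 + J)
W(D) + t(R(-3), x(q)) = -159/(13 - 159) + 9 = -159/(-146) + 9 = -159*(-1/146) + 9 = 159/146 + 9 = 1473/146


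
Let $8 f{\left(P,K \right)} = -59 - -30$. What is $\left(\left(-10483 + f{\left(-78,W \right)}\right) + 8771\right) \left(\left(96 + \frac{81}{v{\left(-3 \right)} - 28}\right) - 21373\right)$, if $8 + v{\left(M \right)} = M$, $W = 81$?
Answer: $\frac{949179825}{26} \approx 3.6507 \cdot 10^{7}$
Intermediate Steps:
$v{\left(M \right)} = -8 + M$
$f{\left(P,K \right)} = - \frac{29}{8}$ ($f{\left(P,K \right)} = \frac{-59 - -30}{8} = \frac{-59 + 30}{8} = \frac{1}{8} \left(-29\right) = - \frac{29}{8}$)
$\left(\left(-10483 + f{\left(-78,W \right)}\right) + 8771\right) \left(\left(96 + \frac{81}{v{\left(-3 \right)} - 28}\right) - 21373\right) = \left(\left(-10483 - \frac{29}{8}\right) + 8771\right) \left(\left(96 + \frac{81}{\left(-8 - 3\right) - 28}\right) - 21373\right) = \left(- \frac{83893}{8} + 8771\right) \left(\left(96 + \frac{81}{-11 - 28}\right) - 21373\right) = - \frac{13725 \left(\left(96 + \frac{81}{-39}\right) - 21373\right)}{8} = - \frac{13725 \left(\left(96 + 81 \left(- \frac{1}{39}\right)\right) - 21373\right)}{8} = - \frac{13725 \left(\left(96 - \frac{27}{13}\right) - 21373\right)}{8} = - \frac{13725 \left(\frac{1221}{13} - 21373\right)}{8} = \left(- \frac{13725}{8}\right) \left(- \frac{276628}{13}\right) = \frac{949179825}{26}$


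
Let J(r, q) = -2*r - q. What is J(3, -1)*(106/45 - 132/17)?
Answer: 4138/153 ≈ 27.046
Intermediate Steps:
J(r, q) = -q - 2*r
J(3, -1)*(106/45 - 132/17) = (-1*(-1) - 2*3)*(106/45 - 132/17) = (1 - 6)*(106*(1/45) - 132*1/17) = -5*(106/45 - 132/17) = -5*(-4138/765) = 4138/153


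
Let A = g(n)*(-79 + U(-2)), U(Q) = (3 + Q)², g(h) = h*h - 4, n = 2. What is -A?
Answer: 0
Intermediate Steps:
g(h) = -4 + h² (g(h) = h² - 4 = -4 + h²)
A = 0 (A = (-4 + 2²)*(-79 + (3 - 2)²) = (-4 + 4)*(-79 + 1²) = 0*(-79 + 1) = 0*(-78) = 0)
-A = -1*0 = 0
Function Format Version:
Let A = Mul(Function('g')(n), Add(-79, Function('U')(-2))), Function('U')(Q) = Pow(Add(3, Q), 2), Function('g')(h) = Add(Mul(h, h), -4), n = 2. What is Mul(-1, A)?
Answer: 0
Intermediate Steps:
Function('g')(h) = Add(-4, Pow(h, 2)) (Function('g')(h) = Add(Pow(h, 2), -4) = Add(-4, Pow(h, 2)))
A = 0 (A = Mul(Add(-4, Pow(2, 2)), Add(-79, Pow(Add(3, -2), 2))) = Mul(Add(-4, 4), Add(-79, Pow(1, 2))) = Mul(0, Add(-79, 1)) = Mul(0, -78) = 0)
Mul(-1, A) = Mul(-1, 0) = 0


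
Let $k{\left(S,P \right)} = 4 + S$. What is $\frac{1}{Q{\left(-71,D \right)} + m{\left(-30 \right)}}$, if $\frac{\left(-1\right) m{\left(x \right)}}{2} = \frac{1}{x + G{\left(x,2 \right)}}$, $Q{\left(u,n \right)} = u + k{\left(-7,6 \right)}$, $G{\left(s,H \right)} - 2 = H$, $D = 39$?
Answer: $- \frac{13}{961} \approx -0.013528$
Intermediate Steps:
$G{\left(s,H \right)} = 2 + H$
$Q{\left(u,n \right)} = -3 + u$ ($Q{\left(u,n \right)} = u + \left(4 - 7\right) = u - 3 = -3 + u$)
$m{\left(x \right)} = - \frac{2}{4 + x}$ ($m{\left(x \right)} = - \frac{2}{x + \left(2 + 2\right)} = - \frac{2}{x + 4} = - \frac{2}{4 + x}$)
$\frac{1}{Q{\left(-71,D \right)} + m{\left(-30 \right)}} = \frac{1}{\left(-3 - 71\right) - \frac{2}{4 - 30}} = \frac{1}{-74 - \frac{2}{-26}} = \frac{1}{-74 - - \frac{1}{13}} = \frac{1}{-74 + \frac{1}{13}} = \frac{1}{- \frac{961}{13}} = - \frac{13}{961}$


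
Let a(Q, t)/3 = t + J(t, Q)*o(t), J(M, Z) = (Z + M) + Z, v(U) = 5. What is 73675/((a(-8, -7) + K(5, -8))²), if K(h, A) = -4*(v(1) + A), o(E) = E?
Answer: 73675/224676 ≈ 0.32792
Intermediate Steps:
J(M, Z) = M + 2*Z (J(M, Z) = (M + Z) + Z = M + 2*Z)
K(h, A) = -20 - 4*A (K(h, A) = -4*(5 + A) = -20 - 4*A)
a(Q, t) = 3*t + 3*t*(t + 2*Q) (a(Q, t) = 3*(t + (t + 2*Q)*t) = 3*(t + t*(t + 2*Q)) = 3*t + 3*t*(t + 2*Q))
73675/((a(-8, -7) + K(5, -8))²) = 73675/((3*(-7)*(1 - 7 + 2*(-8)) + (-20 - 4*(-8)))²) = 73675/((3*(-7)*(1 - 7 - 16) + (-20 + 32))²) = 73675/((3*(-7)*(-22) + 12)²) = 73675/((462 + 12)²) = 73675/(474²) = 73675/224676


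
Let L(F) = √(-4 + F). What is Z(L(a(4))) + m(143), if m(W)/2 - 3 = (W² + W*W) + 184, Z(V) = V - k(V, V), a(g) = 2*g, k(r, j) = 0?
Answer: 82172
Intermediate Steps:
Z(V) = V (Z(V) = V - 1*0 = V + 0 = V)
m(W) = 374 + 4*W² (m(W) = 6 + 2*((W² + W*W) + 184) = 6 + 2*((W² + W²) + 184) = 6 + 2*(2*W² + 184) = 6 + 2*(184 + 2*W²) = 6 + (368 + 4*W²) = 374 + 4*W²)
Z(L(a(4))) + m(143) = √(-4 + 2*4) + (374 + 4*143²) = √(-4 + 8) + (374 + 4*20449) = √4 + (374 + 81796) = 2 + 82170 = 82172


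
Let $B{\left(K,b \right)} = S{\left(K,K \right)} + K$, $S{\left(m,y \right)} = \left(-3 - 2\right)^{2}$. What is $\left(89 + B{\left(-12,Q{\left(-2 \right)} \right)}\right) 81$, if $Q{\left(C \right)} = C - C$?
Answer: $8262$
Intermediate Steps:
$Q{\left(C \right)} = 0$
$S{\left(m,y \right)} = 25$ ($S{\left(m,y \right)} = \left(-3 - 2\right)^{2} = \left(-5\right)^{2} = 25$)
$B{\left(K,b \right)} = 25 + K$
$\left(89 + B{\left(-12,Q{\left(-2 \right)} \right)}\right) 81 = \left(89 + \left(25 - 12\right)\right) 81 = \left(89 + 13\right) 81 = 102 \cdot 81 = 8262$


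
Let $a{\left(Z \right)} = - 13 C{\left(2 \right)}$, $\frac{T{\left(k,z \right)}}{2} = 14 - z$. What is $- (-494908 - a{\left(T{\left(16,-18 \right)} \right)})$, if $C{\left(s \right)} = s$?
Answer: $494882$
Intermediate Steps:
$T{\left(k,z \right)} = 28 - 2 z$ ($T{\left(k,z \right)} = 2 \left(14 - z\right) = 28 - 2 z$)
$a{\left(Z \right)} = -26$ ($a{\left(Z \right)} = \left(-13\right) 2 = -26$)
$- (-494908 - a{\left(T{\left(16,-18 \right)} \right)}) = - (-494908 - -26) = - (-494908 + 26) = \left(-1\right) \left(-494882\right) = 494882$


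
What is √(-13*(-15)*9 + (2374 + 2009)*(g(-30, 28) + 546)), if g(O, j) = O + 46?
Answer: 3*√273889 ≈ 1570.0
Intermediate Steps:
g(O, j) = 46 + O
√(-13*(-15)*9 + (2374 + 2009)*(g(-30, 28) + 546)) = √(-13*(-15)*9 + (2374 + 2009)*((46 - 30) + 546)) = √(195*9 + 4383*(16 + 546)) = √(1755 + 4383*562) = √(1755 + 2463246) = √2465001 = 3*√273889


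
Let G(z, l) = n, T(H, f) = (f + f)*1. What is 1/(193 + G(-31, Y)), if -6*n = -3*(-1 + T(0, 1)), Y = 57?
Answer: 2/387 ≈ 0.0051680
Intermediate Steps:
T(H, f) = 2*f (T(H, f) = (2*f)*1 = 2*f)
n = 1/2 (n = -(-1)*(-1 + 2*1)/2 = -(-1)*(-1 + 2)/2 = -(-1)/2 = -1/6*(-3) = 1/2 ≈ 0.50000)
G(z, l) = 1/2
1/(193 + G(-31, Y)) = 1/(193 + 1/2) = 1/(387/2) = 2/387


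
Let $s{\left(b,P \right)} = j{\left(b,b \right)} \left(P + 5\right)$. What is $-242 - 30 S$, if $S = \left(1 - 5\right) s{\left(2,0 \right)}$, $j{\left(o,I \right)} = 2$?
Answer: $958$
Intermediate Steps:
$s{\left(b,P \right)} = 10 + 2 P$ ($s{\left(b,P \right)} = 2 \left(P + 5\right) = 2 \left(5 + P\right) = 10 + 2 P$)
$S = -40$ ($S = \left(1 - 5\right) \left(10 + 2 \cdot 0\right) = - 4 \left(10 + 0\right) = \left(-4\right) 10 = -40$)
$-242 - 30 S = -242 - -1200 = -242 + 1200 = 958$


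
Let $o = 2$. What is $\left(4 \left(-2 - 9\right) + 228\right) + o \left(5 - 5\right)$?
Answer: $184$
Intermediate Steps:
$\left(4 \left(-2 - 9\right) + 228\right) + o \left(5 - 5\right) = \left(4 \left(-2 - 9\right) + 228\right) + 2 \left(5 - 5\right) = \left(4 \left(-11\right) + 228\right) + 2 \cdot 0 = \left(-44 + 228\right) + 0 = 184 + 0 = 184$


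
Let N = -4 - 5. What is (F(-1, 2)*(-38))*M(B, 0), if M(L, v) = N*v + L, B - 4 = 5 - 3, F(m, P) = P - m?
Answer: -684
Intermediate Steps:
B = 6 (B = 4 + (5 - 3) = 4 + 2 = 6)
N = -9
M(L, v) = L - 9*v (M(L, v) = -9*v + L = L - 9*v)
(F(-1, 2)*(-38))*M(B, 0) = ((2 - 1*(-1))*(-38))*(6 - 9*0) = ((2 + 1)*(-38))*(6 + 0) = (3*(-38))*6 = -114*6 = -684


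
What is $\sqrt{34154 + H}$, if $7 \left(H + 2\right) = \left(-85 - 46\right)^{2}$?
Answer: $\frac{5 \sqrt{71743}}{7} \approx 191.32$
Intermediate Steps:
$H = \frac{17147}{7}$ ($H = -2 + \frac{\left(-85 - 46\right)^{2}}{7} = -2 + \frac{\left(-131\right)^{2}}{7} = -2 + \frac{1}{7} \cdot 17161 = -2 + \frac{17161}{7} = \frac{17147}{7} \approx 2449.6$)
$\sqrt{34154 + H} = \sqrt{34154 + \frac{17147}{7}} = \sqrt{\frac{256225}{7}} = \frac{5 \sqrt{71743}}{7}$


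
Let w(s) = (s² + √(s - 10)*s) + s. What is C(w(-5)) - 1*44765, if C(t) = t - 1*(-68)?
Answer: -44677 - 5*I*√15 ≈ -44677.0 - 19.365*I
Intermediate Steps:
w(s) = s + s² + s*√(-10 + s) (w(s) = (s² + √(-10 + s)*s) + s = (s² + s*√(-10 + s)) + s = s + s² + s*√(-10 + s))
C(t) = 68 + t (C(t) = t + 68 = 68 + t)
C(w(-5)) - 1*44765 = (68 - 5*(1 - 5 + √(-10 - 5))) - 1*44765 = (68 - 5*(1 - 5 + √(-15))) - 44765 = (68 - 5*(1 - 5 + I*√15)) - 44765 = (68 - 5*(-4 + I*√15)) - 44765 = (68 + (20 - 5*I*√15)) - 44765 = (88 - 5*I*√15) - 44765 = -44677 - 5*I*√15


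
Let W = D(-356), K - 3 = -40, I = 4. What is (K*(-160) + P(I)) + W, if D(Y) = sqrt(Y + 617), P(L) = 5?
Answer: 5925 + 3*sqrt(29) ≈ 5941.2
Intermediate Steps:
K = -37 (K = 3 - 40 = -37)
D(Y) = sqrt(617 + Y)
W = 3*sqrt(29) (W = sqrt(617 - 356) = sqrt(261) = 3*sqrt(29) ≈ 16.155)
(K*(-160) + P(I)) + W = (-37*(-160) + 5) + 3*sqrt(29) = (5920 + 5) + 3*sqrt(29) = 5925 + 3*sqrt(29)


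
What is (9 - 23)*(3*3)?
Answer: -126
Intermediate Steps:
(9 - 23)*(3*3) = -14*9 = -126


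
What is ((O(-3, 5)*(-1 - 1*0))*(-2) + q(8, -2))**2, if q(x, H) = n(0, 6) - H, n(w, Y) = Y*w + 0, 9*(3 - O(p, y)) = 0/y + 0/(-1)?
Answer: 64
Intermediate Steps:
O(p, y) = 3 (O(p, y) = 3 - (0/y + 0/(-1))/9 = 3 - (0 + 0*(-1))/9 = 3 - (0 + 0)/9 = 3 - 1/9*0 = 3 + 0 = 3)
n(w, Y) = Y*w
q(x, H) = -H (q(x, H) = 6*0 - H = 0 - H = -H)
((O(-3, 5)*(-1 - 1*0))*(-2) + q(8, -2))**2 = ((3*(-1 - 1*0))*(-2) - 1*(-2))**2 = ((3*(-1 + 0))*(-2) + 2)**2 = ((3*(-1))*(-2) + 2)**2 = (-3*(-2) + 2)**2 = (6 + 2)**2 = 8**2 = 64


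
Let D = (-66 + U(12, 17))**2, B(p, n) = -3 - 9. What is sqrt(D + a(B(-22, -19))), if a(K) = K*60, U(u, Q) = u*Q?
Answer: 6*sqrt(509) ≈ 135.37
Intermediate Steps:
B(p, n) = -12
U(u, Q) = Q*u
D = 19044 (D = (-66 + 17*12)**2 = (-66 + 204)**2 = 138**2 = 19044)
a(K) = 60*K
sqrt(D + a(B(-22, -19))) = sqrt(19044 + 60*(-12)) = sqrt(19044 - 720) = sqrt(18324) = 6*sqrt(509)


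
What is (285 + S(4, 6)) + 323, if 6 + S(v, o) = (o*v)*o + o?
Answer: 752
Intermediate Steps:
S(v, o) = -6 + o + v*o² (S(v, o) = -6 + ((o*v)*o + o) = -6 + (v*o² + o) = -6 + (o + v*o²) = -6 + o + v*o²)
(285 + S(4, 6)) + 323 = (285 + (-6 + 6 + 4*6²)) + 323 = (285 + (-6 + 6 + 4*36)) + 323 = (285 + (-6 + 6 + 144)) + 323 = (285 + 144) + 323 = 429 + 323 = 752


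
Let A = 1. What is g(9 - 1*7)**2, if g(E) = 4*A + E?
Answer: 36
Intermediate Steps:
g(E) = 4 + E (g(E) = 4*1 + E = 4 + E)
g(9 - 1*7)**2 = (4 + (9 - 1*7))**2 = (4 + (9 - 7))**2 = (4 + 2)**2 = 6**2 = 36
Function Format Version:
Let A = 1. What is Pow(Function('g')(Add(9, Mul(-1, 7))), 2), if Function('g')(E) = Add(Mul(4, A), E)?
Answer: 36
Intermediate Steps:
Function('g')(E) = Add(4, E) (Function('g')(E) = Add(Mul(4, 1), E) = Add(4, E))
Pow(Function('g')(Add(9, Mul(-1, 7))), 2) = Pow(Add(4, Add(9, Mul(-1, 7))), 2) = Pow(Add(4, Add(9, -7)), 2) = Pow(Add(4, 2), 2) = Pow(6, 2) = 36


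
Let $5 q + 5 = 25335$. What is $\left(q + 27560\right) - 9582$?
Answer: $23044$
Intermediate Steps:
$q = 5066$ ($q = -1 + \frac{1}{5} \cdot 25335 = -1 + 5067 = 5066$)
$\left(q + 27560\right) - 9582 = \left(5066 + 27560\right) - 9582 = 32626 - 9582 = 23044$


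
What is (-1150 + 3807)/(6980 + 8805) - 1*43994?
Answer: -694442633/15785 ≈ -43994.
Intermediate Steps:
(-1150 + 3807)/(6980 + 8805) - 1*43994 = 2657/15785 - 43994 = -694442633/15785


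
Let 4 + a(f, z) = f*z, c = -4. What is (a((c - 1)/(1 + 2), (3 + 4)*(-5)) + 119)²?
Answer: 270400/9 ≈ 30044.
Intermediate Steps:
a(f, z) = -4 + f*z
(a((c - 1)/(1 + 2), (3 + 4)*(-5)) + 119)² = ((-4 + ((-4 - 1)/(1 + 2))*((3 + 4)*(-5))) + 119)² = ((-4 + (-5/3)*(7*(-5))) + 119)² = ((-4 - 5*⅓*(-35)) + 119)² = ((-4 - 5/3*(-35)) + 119)² = ((-4 + 175/3) + 119)² = (163/3 + 119)² = (520/3)² = 270400/9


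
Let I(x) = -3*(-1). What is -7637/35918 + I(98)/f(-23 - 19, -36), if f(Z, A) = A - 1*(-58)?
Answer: -15065/197549 ≈ -0.076260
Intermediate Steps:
f(Z, A) = 58 + A (f(Z, A) = A + 58 = 58 + A)
I(x) = 3
-7637/35918 + I(98)/f(-23 - 19, -36) = -7637/35918 + 3/(58 - 36) = -7637*1/35918 + 3/22 = -7637/35918 + 3*(1/22) = -7637/35918 + 3/22 = -15065/197549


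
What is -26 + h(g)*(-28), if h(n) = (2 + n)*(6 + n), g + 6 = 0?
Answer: -26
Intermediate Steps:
g = -6 (g = -6 + 0 = -6)
-26 + h(g)*(-28) = -26 + (12 + (-6)² + 8*(-6))*(-28) = -26 + (12 + 36 - 48)*(-28) = -26 + 0*(-28) = -26 + 0 = -26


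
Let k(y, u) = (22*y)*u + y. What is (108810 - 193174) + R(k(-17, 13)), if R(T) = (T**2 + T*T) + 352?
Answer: 47525270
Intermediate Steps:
k(y, u) = y + 22*u*y (k(y, u) = 22*u*y + y = y + 22*u*y)
R(T) = 352 + 2*T**2 (R(T) = (T**2 + T**2) + 352 = 2*T**2 + 352 = 352 + 2*T**2)
(108810 - 193174) + R(k(-17, 13)) = (108810 - 193174) + (352 + 2*(-17*(1 + 22*13))**2) = -84364 + (352 + 2*(-17*(1 + 286))**2) = -84364 + (352 + 2*(-17*287)**2) = -84364 + (352 + 2*(-4879)**2) = -84364 + (352 + 2*23804641) = -84364 + (352 + 47609282) = -84364 + 47609634 = 47525270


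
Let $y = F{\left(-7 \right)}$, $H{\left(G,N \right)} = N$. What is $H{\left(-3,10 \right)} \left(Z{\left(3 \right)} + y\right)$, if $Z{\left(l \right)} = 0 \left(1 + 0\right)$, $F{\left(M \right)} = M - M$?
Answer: $0$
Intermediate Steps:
$F{\left(M \right)} = 0$
$y = 0$
$Z{\left(l \right)} = 0$ ($Z{\left(l \right)} = 0 \cdot 1 = 0$)
$H{\left(-3,10 \right)} \left(Z{\left(3 \right)} + y\right) = 10 \left(0 + 0\right) = 10 \cdot 0 = 0$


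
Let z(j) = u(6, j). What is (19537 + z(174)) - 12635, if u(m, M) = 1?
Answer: 6903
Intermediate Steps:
z(j) = 1
(19537 + z(174)) - 12635 = (19537 + 1) - 12635 = 19538 - 12635 = 6903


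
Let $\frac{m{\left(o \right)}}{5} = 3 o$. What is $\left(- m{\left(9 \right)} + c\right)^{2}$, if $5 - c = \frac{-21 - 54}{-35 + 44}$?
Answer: $\frac{133225}{9} \approx 14803.0$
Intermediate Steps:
$m{\left(o \right)} = 15 o$ ($m{\left(o \right)} = 5 \cdot 3 o = 15 o$)
$c = \frac{40}{3}$ ($c = 5 - \frac{-21 - 54}{-35 + 44} = 5 - - \frac{75}{9} = 5 - \left(-75\right) \frac{1}{9} = 5 - - \frac{25}{3} = 5 + \frac{25}{3} = \frac{40}{3} \approx 13.333$)
$\left(- m{\left(9 \right)} + c\right)^{2} = \left(- 15 \cdot 9 + \frac{40}{3}\right)^{2} = \left(\left(-1\right) 135 + \frac{40}{3}\right)^{2} = \left(-135 + \frac{40}{3}\right)^{2} = \left(- \frac{365}{3}\right)^{2} = \frac{133225}{9}$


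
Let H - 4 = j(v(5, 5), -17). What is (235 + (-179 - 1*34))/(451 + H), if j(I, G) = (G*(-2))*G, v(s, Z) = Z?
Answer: -22/123 ≈ -0.17886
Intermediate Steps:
j(I, G) = -2*G² (j(I, G) = (-2*G)*G = -2*G²)
H = -574 (H = 4 - 2*(-17)² = 4 - 2*289 = 4 - 578 = -574)
(235 + (-179 - 1*34))/(451 + H) = (235 + (-179 - 1*34))/(451 - 574) = (235 + (-179 - 34))/(-123) = (235 - 213)*(-1/123) = 22*(-1/123) = -22/123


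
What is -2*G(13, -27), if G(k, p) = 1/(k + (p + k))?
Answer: 2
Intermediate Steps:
G(k, p) = 1/(p + 2*k) (G(k, p) = 1/(k + (k + p)) = 1/(p + 2*k))
-2*G(13, -27) = -2/(-27 + 2*13) = -2/(-27 + 26) = -2/(-1) = -2*(-1) = 2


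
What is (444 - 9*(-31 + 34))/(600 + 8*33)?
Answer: 139/288 ≈ 0.48264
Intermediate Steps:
(444 - 9*(-31 + 34))/(600 + 8*33) = (444 - 9*3)/(600 + 264) = (444 - 27)/864 = 417*(1/864) = 139/288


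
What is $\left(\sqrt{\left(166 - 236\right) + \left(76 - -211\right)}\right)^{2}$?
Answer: $217$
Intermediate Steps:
$\left(\sqrt{\left(166 - 236\right) + \left(76 - -211\right)}\right)^{2} = \left(\sqrt{\left(166 - 236\right) + \left(76 + 211\right)}\right)^{2} = \left(\sqrt{-70 + 287}\right)^{2} = \left(\sqrt{217}\right)^{2} = 217$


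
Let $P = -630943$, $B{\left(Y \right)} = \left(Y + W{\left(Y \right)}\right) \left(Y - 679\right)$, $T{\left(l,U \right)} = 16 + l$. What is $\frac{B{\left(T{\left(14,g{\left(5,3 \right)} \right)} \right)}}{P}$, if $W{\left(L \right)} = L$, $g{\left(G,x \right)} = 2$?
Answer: $\frac{38940}{630943} \approx 0.061717$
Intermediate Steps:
$B{\left(Y \right)} = 2 Y \left(-679 + Y\right)$ ($B{\left(Y \right)} = \left(Y + Y\right) \left(Y - 679\right) = 2 Y \left(-679 + Y\right)$)
$\frac{B{\left(T{\left(14,g{\left(5,3 \right)} \right)} \right)}}{P} = \frac{2 \left(16 + 14\right) \left(-679 + \left(16 + 14\right)\right)}{-630943} = 2 \cdot 30 \left(-679 + 30\right) \left(- \frac{1}{630943}\right) = 2 \cdot 30 \left(-649\right) \left(- \frac{1}{630943}\right) = \left(-38940\right) \left(- \frac{1}{630943}\right) = \frac{38940}{630943}$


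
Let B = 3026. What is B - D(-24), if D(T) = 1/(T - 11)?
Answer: 105911/35 ≈ 3026.0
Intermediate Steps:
D(T) = 1/(-11 + T)
B - D(-24) = 3026 - 1/(-11 - 24) = 3026 - 1/(-35) = 3026 - 1*(-1/35) = 3026 + 1/35 = 105911/35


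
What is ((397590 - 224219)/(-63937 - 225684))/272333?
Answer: -173371/78873355793 ≈ -2.1981e-6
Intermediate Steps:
((397590 - 224219)/(-63937 - 225684))/272333 = (173371/(-289621))*(1/272333) = (173371*(-1/289621))*(1/272333) = -173371/289621*1/272333 = -173371/78873355793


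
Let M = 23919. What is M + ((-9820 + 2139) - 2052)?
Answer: 14186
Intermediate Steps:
M + ((-9820 + 2139) - 2052) = 23919 + ((-9820 + 2139) - 2052) = 23919 + (-7681 - 2052) = 23919 - 9733 = 14186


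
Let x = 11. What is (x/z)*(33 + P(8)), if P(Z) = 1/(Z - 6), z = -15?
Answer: -737/30 ≈ -24.567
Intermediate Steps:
P(Z) = 1/(-6 + Z)
(x/z)*(33 + P(8)) = (11/(-15))*(33 + 1/(-6 + 8)) = (11*(-1/15))*(33 + 1/2) = -11*(33 + 1/2)/15 = -11/15*67/2 = -737/30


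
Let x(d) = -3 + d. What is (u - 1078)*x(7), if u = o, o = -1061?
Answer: -8556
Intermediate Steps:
u = -1061
(u - 1078)*x(7) = (-1061 - 1078)*(-3 + 7) = -2139*4 = -8556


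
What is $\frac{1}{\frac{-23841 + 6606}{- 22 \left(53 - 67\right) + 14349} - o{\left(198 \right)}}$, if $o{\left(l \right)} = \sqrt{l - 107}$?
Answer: $\frac{252613395}{19252270834} - \frac{214827649 \sqrt{91}}{19252270834} \approx -0.093325$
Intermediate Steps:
$o{\left(l \right)} = \sqrt{-107 + l}$
$\frac{1}{\frac{-23841 + 6606}{- 22 \left(53 - 67\right) + 14349} - o{\left(198 \right)}} = \frac{1}{\frac{-23841 + 6606}{- 22 \left(53 - 67\right) + 14349} - \sqrt{-107 + 198}} = \frac{1}{- \frac{17235}{\left(-22\right) \left(-14\right) + 14349} - \sqrt{91}} = \frac{1}{- \frac{17235}{308 + 14349} - \sqrt{91}} = \frac{1}{- \frac{17235}{14657} - \sqrt{91}}$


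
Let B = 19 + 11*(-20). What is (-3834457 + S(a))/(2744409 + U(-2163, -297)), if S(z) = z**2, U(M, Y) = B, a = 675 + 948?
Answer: -150041/343026 ≈ -0.43740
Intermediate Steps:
a = 1623
B = -201 (B = 19 - 220 = -201)
U(M, Y) = -201
(-3834457 + S(a))/(2744409 + U(-2163, -297)) = (-3834457 + 1623**2)/(2744409 - 201) = (-3834457 + 2634129)/2744208 = -1200328*1/2744208 = -150041/343026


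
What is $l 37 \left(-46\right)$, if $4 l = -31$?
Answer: $\frac{26381}{2} \approx 13191.0$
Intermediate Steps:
$l = - \frac{31}{4}$ ($l = \frac{1}{4} \left(-31\right) = - \frac{31}{4} \approx -7.75$)
$l 37 \left(-46\right) = \left(- \frac{31}{4}\right) 37 \left(-46\right) = \left(- \frac{1147}{4}\right) \left(-46\right) = \frac{26381}{2}$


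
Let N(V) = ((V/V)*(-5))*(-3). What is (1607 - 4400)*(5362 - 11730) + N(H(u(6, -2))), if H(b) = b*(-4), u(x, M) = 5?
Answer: 17785839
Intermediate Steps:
H(b) = -4*b
N(V) = 15 (N(V) = (1*(-5))*(-3) = -5*(-3) = 15)
(1607 - 4400)*(5362 - 11730) + N(H(u(6, -2))) = (1607 - 4400)*(5362 - 11730) + 15 = -2793*(-6368) + 15 = 17785824 + 15 = 17785839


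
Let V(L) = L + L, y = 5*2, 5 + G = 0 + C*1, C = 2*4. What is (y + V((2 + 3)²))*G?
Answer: 180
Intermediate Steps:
C = 8
G = 3 (G = -5 + (0 + 8*1) = -5 + (0 + 8) = -5 + 8 = 3)
y = 10
V(L) = 2*L
(y + V((2 + 3)²))*G = (10 + 2*(2 + 3)²)*3 = (10 + 2*5²)*3 = (10 + 2*25)*3 = (10 + 50)*3 = 60*3 = 180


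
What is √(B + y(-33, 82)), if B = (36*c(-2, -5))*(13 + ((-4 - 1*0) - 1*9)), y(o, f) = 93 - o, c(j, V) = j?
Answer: 3*√14 ≈ 11.225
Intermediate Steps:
B = 0 (B = (36*(-2))*(13 + ((-4 - 1*0) - 1*9)) = -72*(13 + ((-4 + 0) - 9)) = -72*(13 + (-4 - 9)) = -72*(13 - 13) = -72*0 = 0)
√(B + y(-33, 82)) = √(0 + (93 - 1*(-33))) = √(0 + (93 + 33)) = √(0 + 126) = √126 = 3*√14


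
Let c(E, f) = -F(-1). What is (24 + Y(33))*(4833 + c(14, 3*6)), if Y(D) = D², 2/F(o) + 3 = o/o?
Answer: 5380242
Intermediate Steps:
F(o) = -1 (F(o) = 2/(-3 + o/o) = 2/(-3 + 1) = 2/(-2) = 2*(-½) = -1)
c(E, f) = 1 (c(E, f) = -1*(-1) = 1)
(24 + Y(33))*(4833 + c(14, 3*6)) = (24 + 33²)*(4833 + 1) = (24 + 1089)*4834 = 1113*4834 = 5380242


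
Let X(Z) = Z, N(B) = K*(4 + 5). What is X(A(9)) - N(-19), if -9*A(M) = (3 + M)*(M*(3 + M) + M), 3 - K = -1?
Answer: -192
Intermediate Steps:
K = 4 (K = 3 - 1*(-1) = 3 + 1 = 4)
A(M) = -(3 + M)*(M + M*(3 + M))/9 (A(M) = -(3 + M)*(M*(3 + M) + M)/9 = -(3 + M)*(M + M*(3 + M))/9)
N(B) = 36 (N(B) = 4*(4 + 5) = 4*9 = 36)
X(A(9)) - N(-19) = -⅑*9*(12 + 9² + 7*9) - 1*36 = -⅑*9*(12 + 81 + 63) - 36 = -⅑*9*156 - 36 = -156 - 36 = -192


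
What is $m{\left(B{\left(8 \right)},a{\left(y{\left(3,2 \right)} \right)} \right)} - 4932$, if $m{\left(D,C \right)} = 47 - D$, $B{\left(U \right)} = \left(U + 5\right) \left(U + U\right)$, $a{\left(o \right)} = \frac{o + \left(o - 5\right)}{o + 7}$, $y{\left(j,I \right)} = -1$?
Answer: $-5093$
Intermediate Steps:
$a{\left(o \right)} = \frac{-5 + 2 o}{7 + o}$ ($a{\left(o \right)} = \frac{o + \left(o - 5\right)}{7 + o} = \frac{o + \left(-5 + o\right)}{7 + o} = \frac{-5 + 2 o}{7 + o}$)
$B{\left(U \right)} = 2 U \left(5 + U\right)$ ($B{\left(U \right)} = \left(5 + U\right) 2 U = 2 U \left(5 + U\right)$)
$m{\left(B{\left(8 \right)},a{\left(y{\left(3,2 \right)} \right)} \right)} - 4932 = \left(47 - 2 \cdot 8 \left(5 + 8\right)\right) - 4932 = \left(47 - 2 \cdot 8 \cdot 13\right) - 4932 = \left(47 - 208\right) - 4932 = -161 - 4932 = -5093$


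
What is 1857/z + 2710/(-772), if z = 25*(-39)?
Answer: -679309/125450 ≈ -5.4150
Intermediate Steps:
z = -975
1857/z + 2710/(-772) = 1857/(-975) + 2710/(-772) = 1857*(-1/975) + 2710*(-1/772) = -619/325 - 1355/386 = -679309/125450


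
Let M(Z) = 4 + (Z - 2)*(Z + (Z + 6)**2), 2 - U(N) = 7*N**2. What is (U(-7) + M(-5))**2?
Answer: 95481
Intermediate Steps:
U(N) = 2 - 7*N**2
M(Z) = 4 + (-2 + Z)*(Z + (6 + Z)**2)
(U(-7) + M(-5))**2 = ((2 - 7*(-7)**2) + (-68 + (-5)**3 + 10*(-5) + 11*(-5)**2))**2 = ((2 - 7*49) + (-68 - 125 - 50 + 11*25))**2 = ((2 - 343) + (-68 - 125 - 50 + 275))**2 = (-341 + 32)**2 = (-309)**2 = 95481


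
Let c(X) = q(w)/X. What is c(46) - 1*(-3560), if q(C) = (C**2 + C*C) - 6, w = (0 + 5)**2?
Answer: 82502/23 ≈ 3587.0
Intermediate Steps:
w = 25 (w = 5**2 = 25)
q(C) = -6 + 2*C**2 (q(C) = (C**2 + C**2) - 6 = 2*C**2 - 6 = -6 + 2*C**2)
c(X) = 1244/X (c(X) = (-6 + 2*25**2)/X = (-6 + 2*625)/X = (-6 + 1250)/X = 1244/X)
c(46) - 1*(-3560) = 1244/46 - 1*(-3560) = 1244*(1/46) + 3560 = 622/23 + 3560 = 82502/23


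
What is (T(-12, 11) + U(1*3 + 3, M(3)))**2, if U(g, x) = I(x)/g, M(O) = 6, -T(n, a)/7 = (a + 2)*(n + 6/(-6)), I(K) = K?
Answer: 1401856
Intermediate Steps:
T(n, a) = -7*(-1 + n)*(2 + a) (T(n, a) = -7*(a + 2)*(n + 6/(-6)) = -7*(2 + a)*(n + 6*(-1/6)) = -7*(2 + a)*(n - 1) = -7*(2 + a)*(-1 + n) = -7*(-1 + n)*(2 + a))
U(g, x) = x/g
(T(-12, 11) + U(1*3 + 3, M(3)))**2 = ((14 - 14*(-12) + 7*11 - 7*11*(-12)) + 6/(1*3 + 3))**2 = ((14 + 168 + 77 + 924) + 6/(3 + 3))**2 = (1183 + 6/6)**2 = (1183 + 6*(1/6))**2 = (1183 + 1)**2 = 1184**2 = 1401856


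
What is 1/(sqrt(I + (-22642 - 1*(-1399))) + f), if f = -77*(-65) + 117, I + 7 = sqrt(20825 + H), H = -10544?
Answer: 1/(5122 + I*sqrt(21250 - sqrt(10281))) ≈ 0.00019508 - 5.5387e-6*I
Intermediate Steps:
I = -7 + sqrt(10281) (I = -7 + sqrt(20825 - 10544) = -7 + sqrt(10281) ≈ 94.395)
f = 5122 (f = 5005 + 117 = 5122)
1/(sqrt(I + (-22642 - 1*(-1399))) + f) = 1/(sqrt((-7 + sqrt(10281)) + (-22642 - 1*(-1399))) + 5122) = 1/(sqrt((-7 + sqrt(10281)) + (-22642 + 1399)) + 5122) = 1/(sqrt((-7 + sqrt(10281)) - 21243) + 5122) = 1/(sqrt(-21250 + sqrt(10281)) + 5122) = 1/(5122 + sqrt(-21250 + sqrt(10281)))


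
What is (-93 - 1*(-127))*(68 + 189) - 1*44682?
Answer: -35944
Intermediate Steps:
(-93 - 1*(-127))*(68 + 189) - 1*44682 = (-93 + 127)*257 - 44682 = 34*257 - 44682 = 8738 - 44682 = -35944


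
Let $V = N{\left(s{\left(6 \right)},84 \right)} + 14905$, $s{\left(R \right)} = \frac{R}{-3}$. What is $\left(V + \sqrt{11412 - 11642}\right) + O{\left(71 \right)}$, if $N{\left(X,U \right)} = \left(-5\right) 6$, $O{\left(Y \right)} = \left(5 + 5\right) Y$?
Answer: $15585 + i \sqrt{230} \approx 15585.0 + 15.166 i$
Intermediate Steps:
$O{\left(Y \right)} = 10 Y$
$s{\left(R \right)} = - \frac{R}{3}$ ($s{\left(R \right)} = R \left(- \frac{1}{3}\right) = - \frac{R}{3}$)
$N{\left(X,U \right)} = -30$
$V = 14875$ ($V = -30 + 14905 = 14875$)
$\left(V + \sqrt{11412 - 11642}\right) + O{\left(71 \right)} = \left(14875 + \sqrt{11412 - 11642}\right) + 10 \cdot 71 = \left(14875 + \sqrt{-230}\right) + 710 = \left(14875 + i \sqrt{230}\right) + 710 = 15585 + i \sqrt{230}$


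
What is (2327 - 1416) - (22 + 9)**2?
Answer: -50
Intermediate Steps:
(2327 - 1416) - (22 + 9)**2 = 911 - 1*31**2 = 911 - 1*961 = 911 - 961 = -50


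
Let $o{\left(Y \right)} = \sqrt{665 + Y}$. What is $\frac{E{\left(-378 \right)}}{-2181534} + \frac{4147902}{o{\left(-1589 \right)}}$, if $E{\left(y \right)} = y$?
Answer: $\frac{63}{363589} - \frac{62847 i \sqrt{231}}{7} \approx 0.00017327 - 1.3646 \cdot 10^{5} i$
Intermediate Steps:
$\frac{E{\left(-378 \right)}}{-2181534} + \frac{4147902}{o{\left(-1589 \right)}} = - \frac{378}{-2181534} + \frac{4147902}{\sqrt{665 - 1589}} = \left(-378\right) \left(- \frac{1}{2181534}\right) + \frac{4147902}{\sqrt{-924}} = \frac{63}{363589} + \frac{4147902}{2 i \sqrt{231}} = \frac{63}{363589} + 4147902 \left(- \frac{i \sqrt{231}}{462}\right) = \frac{63}{363589} - \frac{62847 i \sqrt{231}}{7}$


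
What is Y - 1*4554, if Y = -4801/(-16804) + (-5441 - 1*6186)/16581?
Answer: -1268983697423/278627124 ≈ -4554.4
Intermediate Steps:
Y = -115774727/278627124 (Y = -4801*(-1/16804) + (-5441 - 6186)*(1/16581) = 4801/16804 - 11627*1/16581 = 4801/16804 - 11627/16581 = -115774727/278627124 ≈ -0.41552)
Y - 1*4554 = -115774727/278627124 - 1*4554 = -115774727/278627124 - 4554 = -1268983697423/278627124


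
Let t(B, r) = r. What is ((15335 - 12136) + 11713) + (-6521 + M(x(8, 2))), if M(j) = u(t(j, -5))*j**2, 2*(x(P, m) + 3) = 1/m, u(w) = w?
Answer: 133651/16 ≈ 8353.2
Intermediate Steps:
x(P, m) = -3 + 1/(2*m)
M(j) = -5*j**2
((15335 - 12136) + 11713) + (-6521 + M(x(8, 2))) = ((15335 - 12136) + 11713) + (-6521 - 5*(-3 + (1/2)/2)**2) = (3199 + 11713) + (-6521 - 5*(-3 + (1/2)*(1/2))**2) = 14912 + (-6521 - 5*(-3 + 1/4)**2) = 14912 + (-6521 - 5*(-11/4)**2) = 14912 + (-6521 - 5*121/16) = 14912 + (-6521 - 605/16) = 14912 - 104941/16 = 133651/16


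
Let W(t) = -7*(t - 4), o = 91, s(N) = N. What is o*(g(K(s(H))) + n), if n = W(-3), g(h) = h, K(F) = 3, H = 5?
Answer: 4732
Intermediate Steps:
W(t) = 28 - 7*t (W(t) = -7*(-4 + t) = 28 - 7*t)
n = 49 (n = 28 - 7*(-3) = 28 + 21 = 49)
o*(g(K(s(H))) + n) = 91*(3 + 49) = 91*52 = 4732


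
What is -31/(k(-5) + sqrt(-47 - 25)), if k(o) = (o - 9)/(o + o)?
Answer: -1085/1849 + 4650*I*sqrt(2)/1849 ≈ -0.5868 + 3.5566*I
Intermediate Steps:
k(o) = (-9 + o)/(2*o) (k(o) = (-9 + o)/((2*o)) = (-9 + o)*(1/(2*o)) = (-9 + o)/(2*o))
-31/(k(-5) + sqrt(-47 - 25)) = -31/((1/2)*(-9 - 5)/(-5) + sqrt(-47 - 25)) = -31/((1/2)*(-1/5)*(-14) + sqrt(-72)) = -31/(7/5 + 6*I*sqrt(2))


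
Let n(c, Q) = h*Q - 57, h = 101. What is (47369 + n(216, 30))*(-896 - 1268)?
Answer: -108940088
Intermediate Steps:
n(c, Q) = -57 + 101*Q (n(c, Q) = 101*Q - 57 = -57 + 101*Q)
(47369 + n(216, 30))*(-896 - 1268) = (47369 + (-57 + 101*30))*(-896 - 1268) = (47369 + (-57 + 3030))*(-2164) = (47369 + 2973)*(-2164) = 50342*(-2164) = -108940088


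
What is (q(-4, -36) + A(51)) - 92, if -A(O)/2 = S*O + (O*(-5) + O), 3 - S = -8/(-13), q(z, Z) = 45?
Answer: 1531/13 ≈ 117.77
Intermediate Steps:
S = 31/13 (S = 3 - (-8)/(-13) = 3 - (-8)*(-1)/13 = 3 - 1*8/13 = 3 - 8/13 = 31/13 ≈ 2.3846)
A(O) = 42*O/13 (A(O) = -2*(31*O/13 + (O*(-5) + O)) = -2*(31*O/13 + (-5*O + O)) = -2*(31*O/13 - 4*O) = -(-42)*O/13 = 42*O/13)
(q(-4, -36) + A(51)) - 92 = (45 + (42/13)*51) - 92 = (45 + 2142/13) - 92 = 2727/13 - 92 = 1531/13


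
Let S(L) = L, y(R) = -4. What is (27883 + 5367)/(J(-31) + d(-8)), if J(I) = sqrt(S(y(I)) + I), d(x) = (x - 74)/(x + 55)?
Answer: -128145500/84039 - 73449250*I*sqrt(35)/84039 ≈ -1524.8 - 5170.6*I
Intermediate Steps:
d(x) = (-74 + x)/(55 + x)
J(I) = sqrt(-4 + I)
(27883 + 5367)/(J(-31) + d(-8)) = (27883 + 5367)/(sqrt(-4 - 31) + (-74 - 8)/(55 - 8)) = 33250/(sqrt(-35) - 82/47) = 33250/(I*sqrt(35) + (1/47)*(-82)) = 33250/(I*sqrt(35) - 82/47) = 33250/(-82/47 + I*sqrt(35))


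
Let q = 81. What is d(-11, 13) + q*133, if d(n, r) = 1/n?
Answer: 118502/11 ≈ 10773.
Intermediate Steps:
d(-11, 13) + q*133 = 1/(-11) + 81*133 = -1/11 + 10773 = 118502/11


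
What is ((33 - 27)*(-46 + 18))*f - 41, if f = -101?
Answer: 16927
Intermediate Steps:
((33 - 27)*(-46 + 18))*f - 41 = ((33 - 27)*(-46 + 18))*(-101) - 41 = (6*(-28))*(-101) - 41 = -168*(-101) - 41 = 16968 - 41 = 16927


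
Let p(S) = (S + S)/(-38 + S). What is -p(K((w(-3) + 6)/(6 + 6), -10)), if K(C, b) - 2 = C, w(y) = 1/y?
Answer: 178/1279 ≈ 0.13917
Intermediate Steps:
K(C, b) = 2 + C
p(S) = 2*S/(-38 + S) (p(S) = (2*S)/(-38 + S) = 2*S/(-38 + S))
-p(K((w(-3) + 6)/(6 + 6), -10)) = -2*(2 + (1/(-3) + 6)/(6 + 6))/(-38 + (2 + (1/(-3) + 6)/(6 + 6))) = -2*(2 + (-1/3 + 6)/12)/(-38 + (2 + (-1/3 + 6)/12)) = -2*(2 + (17/3)*(1/12))/(-38 + (2 + (17/3)*(1/12))) = -2*(2 + 17/36)/(-38 + (2 + 17/36)) = -2*89/(36*(-38 + 89/36)) = -2*89/(36*(-1279/36)) = -2*89*(-36)/(36*1279) = -1*(-178/1279) = 178/1279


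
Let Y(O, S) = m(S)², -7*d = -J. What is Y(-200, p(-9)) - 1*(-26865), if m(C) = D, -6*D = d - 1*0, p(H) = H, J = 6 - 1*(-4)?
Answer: 11847490/441 ≈ 26865.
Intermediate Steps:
J = 10 (J = 6 + 4 = 10)
d = 10/7 (d = -(-1)*10/7 = -⅐*(-10) = 10/7 ≈ 1.4286)
D = -5/21 (D = -(10/7 - 1*0)/6 = -(10/7 + 0)/6 = -⅙*10/7 = -5/21 ≈ -0.23810)
m(C) = -5/21
Y(O, S) = 25/441 (Y(O, S) = (-5/21)² = 25/441)
Y(-200, p(-9)) - 1*(-26865) = 25/441 - 1*(-26865) = 25/441 + 26865 = 11847490/441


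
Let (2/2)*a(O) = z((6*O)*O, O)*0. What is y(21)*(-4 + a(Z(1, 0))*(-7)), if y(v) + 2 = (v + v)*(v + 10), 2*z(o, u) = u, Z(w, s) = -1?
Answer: -5200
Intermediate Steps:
z(o, u) = u/2
y(v) = -2 + 2*v*(10 + v) (y(v) = -2 + (v + v)*(v + 10) = -2 + (2*v)*(10 + v) = -2 + 2*v*(10 + v))
a(O) = 0 (a(O) = (O/2)*0 = 0)
y(21)*(-4 + a(Z(1, 0))*(-7)) = (-2 + 2*21² + 20*21)*(-4 + 0*(-7)) = (-2 + 2*441 + 420)*(-4 + 0) = (-2 + 882 + 420)*(-4) = 1300*(-4) = -5200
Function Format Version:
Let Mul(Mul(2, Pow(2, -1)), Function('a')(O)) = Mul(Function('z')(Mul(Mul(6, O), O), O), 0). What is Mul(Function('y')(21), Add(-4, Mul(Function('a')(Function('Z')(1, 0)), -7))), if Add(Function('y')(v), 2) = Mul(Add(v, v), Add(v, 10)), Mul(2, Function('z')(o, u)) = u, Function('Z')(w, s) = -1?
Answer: -5200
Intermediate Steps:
Function('z')(o, u) = Mul(Rational(1, 2), u)
Function('y')(v) = Add(-2, Mul(2, v, Add(10, v))) (Function('y')(v) = Add(-2, Mul(Add(v, v), Add(v, 10))) = Add(-2, Mul(Mul(2, v), Add(10, v))) = Add(-2, Mul(2, v, Add(10, v))))
Function('a')(O) = 0 (Function('a')(O) = Mul(Mul(Rational(1, 2), O), 0) = 0)
Mul(Function('y')(21), Add(-4, Mul(Function('a')(Function('Z')(1, 0)), -7))) = Mul(Add(-2, Mul(2, Pow(21, 2)), Mul(20, 21)), Add(-4, Mul(0, -7))) = Mul(Add(-2, Mul(2, 441), 420), Add(-4, 0)) = Mul(Add(-2, 882, 420), -4) = Mul(1300, -4) = -5200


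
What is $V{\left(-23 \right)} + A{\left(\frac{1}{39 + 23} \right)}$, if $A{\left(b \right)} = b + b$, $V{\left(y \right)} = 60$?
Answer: $\frac{1861}{31} \approx 60.032$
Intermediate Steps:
$A{\left(b \right)} = 2 b$
$V{\left(-23 \right)} + A{\left(\frac{1}{39 + 23} \right)} = 60 + \frac{2}{39 + 23} = 60 + \frac{2}{62} = 60 + 2 \cdot \frac{1}{62} = 60 + \frac{1}{31} = \frac{1861}{31}$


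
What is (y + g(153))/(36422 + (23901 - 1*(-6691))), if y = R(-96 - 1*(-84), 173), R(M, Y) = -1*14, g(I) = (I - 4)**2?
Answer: 22187/67014 ≈ 0.33108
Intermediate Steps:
g(I) = (-4 + I)**2
R(M, Y) = -14
y = -14
(y + g(153))/(36422 + (23901 - 1*(-6691))) = (-14 + (-4 + 153)**2)/(36422 + (23901 - 1*(-6691))) = (-14 + 149**2)/(36422 + (23901 + 6691)) = (-14 + 22201)/(36422 + 30592) = 22187/67014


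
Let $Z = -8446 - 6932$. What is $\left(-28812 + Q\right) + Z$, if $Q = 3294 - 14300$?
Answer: $-55196$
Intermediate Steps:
$Q = -11006$ ($Q = 3294 - 14300 = -11006$)
$Z = -15378$
$\left(-28812 + Q\right) + Z = \left(-28812 - 11006\right) - 15378 = -39818 - 15378 = -55196$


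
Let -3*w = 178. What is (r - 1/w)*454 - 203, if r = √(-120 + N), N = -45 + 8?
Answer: -17386/89 + 454*I*√157 ≈ -195.35 + 5688.6*I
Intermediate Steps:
w = -178/3 (w = -⅓*178 = -178/3 ≈ -59.333)
N = -37
r = I*√157 (r = √(-120 - 37) = √(-157) = I*√157 ≈ 12.53*I)
(r - 1/w)*454 - 203 = (I*√157 - 1/(-178/3))*454 - 203 = (I*√157 - 1*(-3/178))*454 - 203 = (I*√157 + 3/178)*454 - 203 = (3/178 + I*√157)*454 - 203 = (681/89 + 454*I*√157) - 203 = -17386/89 + 454*I*√157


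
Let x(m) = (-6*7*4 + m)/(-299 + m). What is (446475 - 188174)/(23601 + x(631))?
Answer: 85755932/7835995 ≈ 10.944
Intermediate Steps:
x(m) = (-168 + m)/(-299 + m) (x(m) = (-42*4 + m)/(-299 + m) = (-168 + m)/(-299 + m))
(446475 - 188174)/(23601 + x(631)) = (446475 - 188174)/(23601 + (-168 + 631)/(-299 + 631)) = 258301/(23601 + 463/332) = 258301/(7835995/332) = 258301*(332/7835995) = 85755932/7835995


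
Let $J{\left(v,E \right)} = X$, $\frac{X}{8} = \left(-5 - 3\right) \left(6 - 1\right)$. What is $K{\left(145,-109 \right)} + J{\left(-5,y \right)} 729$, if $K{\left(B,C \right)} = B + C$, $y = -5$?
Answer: $-233244$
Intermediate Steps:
$X = -320$ ($X = 8 \left(-5 - 3\right) \left(6 - 1\right) = 8 \left(\left(-8\right) 5\right) = 8 \left(-40\right) = -320$)
$J{\left(v,E \right)} = -320$
$K{\left(145,-109 \right)} + J{\left(-5,y \right)} 729 = \left(145 - 109\right) - 233280 = 36 - 233280 = -233244$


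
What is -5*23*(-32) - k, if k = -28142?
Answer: 31822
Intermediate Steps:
-5*23*(-32) - k = -5*23*(-32) - 1*(-28142) = -115*(-32) + 28142 = 3680 + 28142 = 31822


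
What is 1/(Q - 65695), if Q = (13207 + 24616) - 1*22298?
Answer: -1/50170 ≈ -1.9932e-5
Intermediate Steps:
Q = 15525 (Q = 37823 - 22298 = 15525)
1/(Q - 65695) = 1/(15525 - 65695) = 1/(-50170) = -1/50170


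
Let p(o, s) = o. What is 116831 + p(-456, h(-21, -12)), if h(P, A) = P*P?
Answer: 116375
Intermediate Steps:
h(P, A) = P²
116831 + p(-456, h(-21, -12)) = 116831 - 456 = 116375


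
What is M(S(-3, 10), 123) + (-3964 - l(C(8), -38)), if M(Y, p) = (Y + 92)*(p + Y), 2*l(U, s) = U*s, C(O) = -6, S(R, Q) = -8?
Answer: 5582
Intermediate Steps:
l(U, s) = U*s/2 (l(U, s) = (U*s)/2 = U*s/2)
M(Y, p) = (92 + Y)*(Y + p)
M(S(-3, 10), 123) + (-3964 - l(C(8), -38)) = ((-8)² + 92*(-8) + 92*123 - 8*123) + (-3964 - (-6)*(-38)/2) = (64 - 736 + 11316 - 984) + (-3964 - 1*114) = 9660 + (-3964 - 114) = 9660 - 4078 = 5582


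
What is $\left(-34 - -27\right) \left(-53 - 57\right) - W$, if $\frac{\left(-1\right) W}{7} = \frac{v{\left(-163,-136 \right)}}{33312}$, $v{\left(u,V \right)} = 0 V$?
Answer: $770$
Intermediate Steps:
$v{\left(u,V \right)} = 0$
$W = 0$ ($W = - 7 \cdot \frac{0}{33312} = - 7 \cdot 0 \cdot \frac{1}{33312} = \left(-7\right) 0 = 0$)
$\left(-34 - -27\right) \left(-53 - 57\right) - W = \left(-34 - -27\right) \left(-53 - 57\right) - 0 = \left(-34 + 27\right) \left(-110\right) + 0 = \left(-7\right) \left(-110\right) + 0 = 770 + 0 = 770$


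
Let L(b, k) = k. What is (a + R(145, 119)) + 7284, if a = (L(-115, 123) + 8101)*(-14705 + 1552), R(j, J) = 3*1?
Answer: -108162985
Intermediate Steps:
R(j, J) = 3
a = -108170272 (a = (123 + 8101)*(-14705 + 1552) = 8224*(-13153) = -108170272)
(a + R(145, 119)) + 7284 = (-108170272 + 3) + 7284 = -108170269 + 7284 = -108162985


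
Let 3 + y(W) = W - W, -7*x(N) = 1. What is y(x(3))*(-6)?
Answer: 18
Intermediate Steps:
x(N) = -⅐ (x(N) = -⅐*1 = -⅐)
y(W) = -3 (y(W) = -3 + (W - W) = -3 + 0 = -3)
y(x(3))*(-6) = -3*(-6) = 18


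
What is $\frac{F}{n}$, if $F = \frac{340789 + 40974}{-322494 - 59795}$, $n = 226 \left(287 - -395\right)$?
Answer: $- \frac{381763}{58922968148} \approx -6.479 \cdot 10^{-6}$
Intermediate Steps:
$n = 154132$ ($n = 226 \left(287 + 395\right) = 226 \cdot 682 = 154132$)
$F = - \frac{381763}{382289}$ ($F = \frac{381763}{-322494 - 59795} = \frac{381763}{-382289} = 381763 \left(- \frac{1}{382289}\right) = - \frac{381763}{382289} \approx -0.99862$)
$\frac{F}{n} = - \frac{381763}{382289 \cdot 154132} = \left(- \frac{381763}{382289}\right) \frac{1}{154132} = - \frac{381763}{58922968148}$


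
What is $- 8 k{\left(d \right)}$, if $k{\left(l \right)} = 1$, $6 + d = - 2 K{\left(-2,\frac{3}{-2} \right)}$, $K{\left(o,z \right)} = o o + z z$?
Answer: $-8$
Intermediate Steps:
$K{\left(o,z \right)} = o^{2} + z^{2}$
$d = - \frac{37}{2}$ ($d = -6 - 2 \left(\left(-2\right)^{2} + \left(\frac{3}{-2}\right)^{2}\right) = -6 - 2 \left(4 + \left(3 \left(- \frac{1}{2}\right)\right)^{2}\right) = -6 - 2 \left(4 + \left(- \frac{3}{2}\right)^{2}\right) = -6 - 2 \left(4 + \frac{9}{4}\right) = -6 - \frac{25}{2} = - \frac{37}{2} \approx -18.5$)
$- 8 k{\left(d \right)} = \left(-8\right) 1 = -8$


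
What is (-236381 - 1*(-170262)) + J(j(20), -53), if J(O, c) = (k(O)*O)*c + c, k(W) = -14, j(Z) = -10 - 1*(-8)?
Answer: -67656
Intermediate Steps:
j(Z) = -2 (j(Z) = -10 + 8 = -2)
J(O, c) = c - 14*O*c (J(O, c) = (-14*O)*c + c = -14*O*c + c = c - 14*O*c)
(-236381 - 1*(-170262)) + J(j(20), -53) = (-236381 - 1*(-170262)) - 53*(1 - 14*(-2)) = (-236381 + 170262) - 53*(1 + 28) = -66119 - 53*29 = -66119 - 1537 = -67656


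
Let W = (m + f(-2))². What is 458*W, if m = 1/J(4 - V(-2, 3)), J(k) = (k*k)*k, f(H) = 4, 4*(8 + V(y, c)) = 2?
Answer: 1085163663008/148035889 ≈ 7330.4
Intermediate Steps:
V(y, c) = -15/2 (V(y, c) = -8 + (¼)*2 = -8 + ½ = -15/2)
J(k) = k³ (J(k) = k²*k = k³)
m = 8/12167 (m = 1/(4 - 1*(-15/2))³ = 1/(4 + 15/2)³ = 1/(23/2)³ = 1/(12167/8) = 1*(8/12167) = 8/12167 ≈ 0.00065752)
W = 2369352976/148035889 (W = (8/12167 + 4)² = (48676/12167)² = 2369352976/148035889 ≈ 16.005)
458*W = 458*(2369352976/148035889) = 1085163663008/148035889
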